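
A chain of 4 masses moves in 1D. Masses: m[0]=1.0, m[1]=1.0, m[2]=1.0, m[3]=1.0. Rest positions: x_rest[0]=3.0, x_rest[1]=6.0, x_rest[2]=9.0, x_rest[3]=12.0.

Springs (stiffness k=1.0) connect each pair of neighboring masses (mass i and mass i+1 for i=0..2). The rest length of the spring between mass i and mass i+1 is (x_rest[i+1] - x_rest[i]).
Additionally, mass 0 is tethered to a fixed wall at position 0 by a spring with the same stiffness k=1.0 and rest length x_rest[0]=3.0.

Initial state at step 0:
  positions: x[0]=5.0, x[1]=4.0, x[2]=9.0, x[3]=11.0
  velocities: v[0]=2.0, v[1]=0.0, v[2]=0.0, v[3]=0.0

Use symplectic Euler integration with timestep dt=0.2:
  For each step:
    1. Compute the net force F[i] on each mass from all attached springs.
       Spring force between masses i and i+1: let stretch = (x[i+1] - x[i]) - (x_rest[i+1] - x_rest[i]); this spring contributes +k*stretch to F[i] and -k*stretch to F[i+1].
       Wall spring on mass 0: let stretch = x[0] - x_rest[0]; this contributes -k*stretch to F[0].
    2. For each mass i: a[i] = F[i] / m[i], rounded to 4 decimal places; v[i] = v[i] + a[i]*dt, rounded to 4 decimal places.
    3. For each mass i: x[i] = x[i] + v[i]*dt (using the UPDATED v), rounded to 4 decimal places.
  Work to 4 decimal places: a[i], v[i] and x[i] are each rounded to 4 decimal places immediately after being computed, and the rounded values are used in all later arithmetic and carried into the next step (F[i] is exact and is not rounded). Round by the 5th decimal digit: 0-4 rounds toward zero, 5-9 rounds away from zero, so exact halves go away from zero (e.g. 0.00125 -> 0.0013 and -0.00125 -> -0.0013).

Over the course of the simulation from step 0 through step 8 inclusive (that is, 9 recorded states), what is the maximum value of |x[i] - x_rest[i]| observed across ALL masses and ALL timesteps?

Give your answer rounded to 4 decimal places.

Answer: 2.2524

Derivation:
Step 0: x=[5.0000 4.0000 9.0000 11.0000] v=[2.0000 0.0000 0.0000 0.0000]
Step 1: x=[5.1600 4.2400 8.8800 11.0400] v=[0.8000 1.2000 -0.6000 0.2000]
Step 2: x=[5.0768 4.7024 8.6608 11.1136] v=[-0.4160 2.3120 -1.0960 0.3680]
Step 3: x=[4.7756 5.3381 8.3814 11.2091] v=[-1.5062 3.1786 -1.3971 0.4774]
Step 4: x=[4.3058 6.0731 8.0934 11.3115] v=[-2.3488 3.6748 -1.4402 0.5119]
Step 5: x=[3.7345 6.8182 7.8533 11.4052] v=[-2.8565 3.7254 -1.2006 0.4683]
Step 6: x=[3.1372 7.4813 7.7139 11.4768] v=[-2.9867 3.3157 -0.6972 0.3579]
Step 7: x=[2.5881 7.9800 7.7157 11.5179] v=[-2.7453 2.4934 0.0089 0.2053]
Step 8: x=[2.1512 8.2524 7.8801 11.5269] v=[-2.1845 1.3622 0.8222 0.0449]
Max displacement = 2.2524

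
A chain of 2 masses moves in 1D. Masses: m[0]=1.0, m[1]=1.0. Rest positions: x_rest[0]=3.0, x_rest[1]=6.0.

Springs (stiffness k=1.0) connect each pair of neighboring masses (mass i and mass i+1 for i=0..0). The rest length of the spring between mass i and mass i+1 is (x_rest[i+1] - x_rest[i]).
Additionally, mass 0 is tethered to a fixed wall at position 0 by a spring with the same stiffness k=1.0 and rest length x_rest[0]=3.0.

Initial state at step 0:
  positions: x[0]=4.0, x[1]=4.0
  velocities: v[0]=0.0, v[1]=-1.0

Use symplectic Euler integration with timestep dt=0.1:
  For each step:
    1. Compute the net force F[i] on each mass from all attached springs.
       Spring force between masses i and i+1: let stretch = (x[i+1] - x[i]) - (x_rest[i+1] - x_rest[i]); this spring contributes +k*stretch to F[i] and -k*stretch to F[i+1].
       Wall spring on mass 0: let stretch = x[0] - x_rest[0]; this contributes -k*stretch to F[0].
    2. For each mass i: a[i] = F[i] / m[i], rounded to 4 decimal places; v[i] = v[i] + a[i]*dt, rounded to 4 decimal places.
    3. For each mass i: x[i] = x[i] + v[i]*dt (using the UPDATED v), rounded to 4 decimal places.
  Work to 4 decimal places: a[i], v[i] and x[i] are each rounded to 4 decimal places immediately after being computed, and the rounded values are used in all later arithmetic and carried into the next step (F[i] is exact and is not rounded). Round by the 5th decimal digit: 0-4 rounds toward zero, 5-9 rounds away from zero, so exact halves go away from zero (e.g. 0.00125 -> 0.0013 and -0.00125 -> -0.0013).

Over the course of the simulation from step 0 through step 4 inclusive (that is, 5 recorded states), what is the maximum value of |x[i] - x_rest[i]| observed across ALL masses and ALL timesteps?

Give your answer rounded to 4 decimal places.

Step 0: x=[4.0000 4.0000] v=[0.0000 -1.0000]
Step 1: x=[3.9600 3.9300] v=[-0.4000 -0.7000]
Step 2: x=[3.8801 3.8903] v=[-0.7990 -0.3970]
Step 3: x=[3.7615 3.8805] v=[-1.1860 -0.0980]
Step 4: x=[3.6065 3.8995] v=[-1.5503 0.1901]
Max displacement = 2.1195

Answer: 2.1195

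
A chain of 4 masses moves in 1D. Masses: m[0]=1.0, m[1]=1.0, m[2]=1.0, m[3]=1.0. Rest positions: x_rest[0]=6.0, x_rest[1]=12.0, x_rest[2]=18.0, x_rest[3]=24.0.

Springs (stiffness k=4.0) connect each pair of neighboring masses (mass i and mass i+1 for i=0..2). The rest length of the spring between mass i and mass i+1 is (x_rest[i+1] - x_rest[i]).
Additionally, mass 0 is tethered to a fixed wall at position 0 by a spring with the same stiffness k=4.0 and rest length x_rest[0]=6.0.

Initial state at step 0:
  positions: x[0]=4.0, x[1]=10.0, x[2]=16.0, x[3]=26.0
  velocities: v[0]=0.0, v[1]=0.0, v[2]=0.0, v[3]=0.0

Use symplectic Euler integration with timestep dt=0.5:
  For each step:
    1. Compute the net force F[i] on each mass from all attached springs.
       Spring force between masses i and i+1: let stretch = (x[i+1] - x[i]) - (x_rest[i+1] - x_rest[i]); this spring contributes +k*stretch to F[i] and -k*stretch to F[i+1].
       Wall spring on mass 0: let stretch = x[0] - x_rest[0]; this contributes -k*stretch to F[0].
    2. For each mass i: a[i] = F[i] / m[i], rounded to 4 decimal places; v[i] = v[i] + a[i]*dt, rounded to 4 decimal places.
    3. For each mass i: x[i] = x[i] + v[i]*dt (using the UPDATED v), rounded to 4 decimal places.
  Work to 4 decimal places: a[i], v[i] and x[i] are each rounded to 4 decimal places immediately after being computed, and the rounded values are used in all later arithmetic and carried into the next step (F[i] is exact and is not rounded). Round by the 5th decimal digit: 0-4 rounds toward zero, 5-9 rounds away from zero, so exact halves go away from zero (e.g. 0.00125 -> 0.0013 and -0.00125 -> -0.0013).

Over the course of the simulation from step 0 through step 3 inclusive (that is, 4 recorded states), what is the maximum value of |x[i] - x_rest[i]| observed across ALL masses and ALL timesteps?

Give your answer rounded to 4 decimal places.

Step 0: x=[4.0000 10.0000 16.0000 26.0000] v=[0.0000 0.0000 0.0000 0.0000]
Step 1: x=[6.0000 10.0000 20.0000 22.0000] v=[4.0000 0.0000 8.0000 -8.0000]
Step 2: x=[6.0000 16.0000 16.0000 22.0000] v=[0.0000 12.0000 -8.0000 0.0000]
Step 3: x=[10.0000 12.0000 18.0000 22.0000] v=[8.0000 -8.0000 4.0000 0.0000]
Max displacement = 4.0000

Answer: 4.0000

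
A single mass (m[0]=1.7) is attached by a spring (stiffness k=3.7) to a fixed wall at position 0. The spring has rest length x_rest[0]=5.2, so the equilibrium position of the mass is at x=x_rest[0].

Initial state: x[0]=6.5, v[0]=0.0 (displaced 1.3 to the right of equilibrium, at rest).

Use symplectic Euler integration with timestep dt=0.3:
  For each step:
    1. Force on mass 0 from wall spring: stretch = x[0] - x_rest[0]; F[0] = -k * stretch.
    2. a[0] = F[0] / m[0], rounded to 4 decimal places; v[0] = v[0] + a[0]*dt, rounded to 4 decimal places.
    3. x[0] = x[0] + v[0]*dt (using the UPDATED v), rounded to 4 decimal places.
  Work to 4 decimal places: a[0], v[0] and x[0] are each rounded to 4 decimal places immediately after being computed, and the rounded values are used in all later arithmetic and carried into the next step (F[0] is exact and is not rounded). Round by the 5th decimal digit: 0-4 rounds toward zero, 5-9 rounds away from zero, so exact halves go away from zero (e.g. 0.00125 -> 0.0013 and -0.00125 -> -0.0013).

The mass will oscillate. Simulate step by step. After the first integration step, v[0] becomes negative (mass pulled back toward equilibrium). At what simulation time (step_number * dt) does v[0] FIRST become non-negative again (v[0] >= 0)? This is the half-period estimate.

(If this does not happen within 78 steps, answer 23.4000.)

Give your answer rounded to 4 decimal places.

Answer: 2.4000

Derivation:
Step 0: x=[6.5000] v=[0.0000]
Step 1: x=[6.2454] v=[-0.8488]
Step 2: x=[5.7860] v=[-1.5314]
Step 3: x=[5.2118] v=[-1.9140]
Step 4: x=[4.6353] v=[-1.9217]
Step 5: x=[4.1694] v=[-1.5530]
Step 6: x=[3.9054] v=[-0.8801]
Step 7: x=[3.8950] v=[-0.0348]
Step 8: x=[4.1402] v=[0.8173]
First v>=0 after going negative at step 8, time=2.4000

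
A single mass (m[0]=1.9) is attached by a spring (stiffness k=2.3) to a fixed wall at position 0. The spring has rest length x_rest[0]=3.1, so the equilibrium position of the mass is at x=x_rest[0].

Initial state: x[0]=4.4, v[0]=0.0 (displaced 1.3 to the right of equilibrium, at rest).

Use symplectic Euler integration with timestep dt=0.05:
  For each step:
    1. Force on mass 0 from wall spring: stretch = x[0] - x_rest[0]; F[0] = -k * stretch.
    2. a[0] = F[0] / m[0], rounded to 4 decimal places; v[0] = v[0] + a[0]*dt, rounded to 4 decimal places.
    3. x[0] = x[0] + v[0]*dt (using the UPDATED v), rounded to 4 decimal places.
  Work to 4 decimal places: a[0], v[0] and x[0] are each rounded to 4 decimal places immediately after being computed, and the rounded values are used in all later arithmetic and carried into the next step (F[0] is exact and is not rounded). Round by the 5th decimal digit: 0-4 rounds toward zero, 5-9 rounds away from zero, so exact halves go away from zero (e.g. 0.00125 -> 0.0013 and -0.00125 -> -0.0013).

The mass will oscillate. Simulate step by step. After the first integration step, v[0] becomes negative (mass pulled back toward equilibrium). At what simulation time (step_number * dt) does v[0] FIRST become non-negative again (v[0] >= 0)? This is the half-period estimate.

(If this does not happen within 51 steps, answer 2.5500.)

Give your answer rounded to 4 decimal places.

Answer: 2.5500

Derivation:
Step 0: x=[4.4000] v=[0.0000]
Step 1: x=[4.3961] v=[-0.0787]
Step 2: x=[4.3882] v=[-0.1572]
Step 3: x=[4.3764] v=[-0.2352]
Step 4: x=[4.3608] v=[-0.3125]
Step 5: x=[4.3414] v=[-0.3888]
Step 6: x=[4.3182] v=[-0.4639]
Step 7: x=[4.2913] v=[-0.5376]
Step 8: x=[4.2608] v=[-0.6097]
Step 9: x=[4.2268] v=[-0.6800]
Step 10: x=[4.1894] v=[-0.7482]
Step 11: x=[4.1487] v=[-0.8141]
Step 12: x=[4.1048] v=[-0.8776]
Step 13: x=[4.0579] v=[-0.9384]
Step 14: x=[4.0081] v=[-0.9964]
Step 15: x=[3.9555] v=[-1.0514]
Step 16: x=[3.9003] v=[-1.1032]
Step 17: x=[3.8427] v=[-1.1516]
Step 18: x=[3.7829] v=[-1.1966]
Step 19: x=[3.7210] v=[-1.2379]
Step 20: x=[3.6572] v=[-1.2755]
Step 21: x=[3.5917] v=[-1.3092]
Step 22: x=[3.5248] v=[-1.3390]
Step 23: x=[3.4566] v=[-1.3647]
Step 24: x=[3.3873] v=[-1.3863]
Step 25: x=[3.3171] v=[-1.4037]
Step 26: x=[3.2463] v=[-1.4168]
Step 27: x=[3.1750] v=[-1.4257]
Step 28: x=[3.1035] v=[-1.4302]
Step 29: x=[3.0320] v=[-1.4304]
Step 30: x=[2.9607] v=[-1.4263]
Step 31: x=[2.8898] v=[-1.4179]
Step 32: x=[2.8195] v=[-1.4052]
Step 33: x=[2.7501] v=[-1.3882]
Step 34: x=[2.6818] v=[-1.3670]
Step 35: x=[2.6147] v=[-1.3417]
Step 36: x=[2.5491] v=[-1.3123]
Step 37: x=[2.4852] v=[-1.2790]
Step 38: x=[2.4231] v=[-1.2418]
Step 39: x=[2.3631] v=[-1.2008]
Step 40: x=[2.3053] v=[-1.1562]
Step 41: x=[2.2499] v=[-1.1081]
Step 42: x=[2.1971] v=[-1.0566]
Step 43: x=[2.1470] v=[-1.0020]
Step 44: x=[2.0998] v=[-0.9443]
Step 45: x=[2.0556] v=[-0.8838]
Step 46: x=[2.0146] v=[-0.8206]
Step 47: x=[1.9769] v=[-0.7549]
Step 48: x=[1.9426] v=[-0.6869]
Step 49: x=[1.9118] v=[-0.6168]
Step 50: x=[1.8846] v=[-0.5449]
Step 51: x=[1.8610] v=[-0.4713]
v[0] did not become non-negative within 51 steps; using fallback time=2.5500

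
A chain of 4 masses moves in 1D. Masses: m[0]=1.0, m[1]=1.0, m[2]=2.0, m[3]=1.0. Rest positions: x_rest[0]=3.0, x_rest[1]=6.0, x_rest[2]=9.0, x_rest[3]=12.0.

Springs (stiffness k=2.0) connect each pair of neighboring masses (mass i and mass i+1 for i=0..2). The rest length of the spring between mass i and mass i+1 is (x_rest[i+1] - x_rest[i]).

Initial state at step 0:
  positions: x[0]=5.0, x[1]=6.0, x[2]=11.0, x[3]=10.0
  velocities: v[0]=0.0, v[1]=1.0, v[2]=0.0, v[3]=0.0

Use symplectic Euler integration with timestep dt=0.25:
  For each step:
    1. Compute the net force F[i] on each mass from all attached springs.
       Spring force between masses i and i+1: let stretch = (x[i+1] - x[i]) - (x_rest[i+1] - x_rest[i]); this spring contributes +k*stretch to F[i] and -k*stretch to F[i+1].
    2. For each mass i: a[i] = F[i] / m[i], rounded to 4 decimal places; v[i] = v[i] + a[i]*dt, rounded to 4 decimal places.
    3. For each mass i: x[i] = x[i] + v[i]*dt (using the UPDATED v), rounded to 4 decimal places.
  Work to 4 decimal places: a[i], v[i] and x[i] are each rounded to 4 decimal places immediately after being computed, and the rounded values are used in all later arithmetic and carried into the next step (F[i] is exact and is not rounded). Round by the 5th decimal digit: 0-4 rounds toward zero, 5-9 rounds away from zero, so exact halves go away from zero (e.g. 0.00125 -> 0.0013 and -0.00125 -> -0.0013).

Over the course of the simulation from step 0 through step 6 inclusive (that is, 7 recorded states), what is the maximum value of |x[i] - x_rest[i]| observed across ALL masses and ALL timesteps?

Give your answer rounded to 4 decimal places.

Answer: 2.9549

Derivation:
Step 0: x=[5.0000 6.0000 11.0000 10.0000] v=[0.0000 1.0000 0.0000 0.0000]
Step 1: x=[4.7500 6.7500 10.6250 10.5000] v=[-1.0000 3.0000 -1.5000 2.0000]
Step 2: x=[4.3750 7.7344 10.0000 11.3906] v=[-1.5000 3.9375 -2.5000 3.5625]
Step 3: x=[4.0449 8.5821 9.3203 12.4824] v=[-1.3203 3.3906 -2.7188 4.3672]
Step 4: x=[3.9070 8.9549 8.7921 13.5540] v=[-0.5517 1.4911 -2.1128 4.2862]
Step 5: x=[4.0251 8.6763 8.5717 14.4053] v=[0.4723 -1.1143 -0.8816 3.4053]
Step 6: x=[4.3496 7.8033 8.7225 14.9024] v=[1.2979 -3.4922 0.6030 1.9885]
Max displacement = 2.9549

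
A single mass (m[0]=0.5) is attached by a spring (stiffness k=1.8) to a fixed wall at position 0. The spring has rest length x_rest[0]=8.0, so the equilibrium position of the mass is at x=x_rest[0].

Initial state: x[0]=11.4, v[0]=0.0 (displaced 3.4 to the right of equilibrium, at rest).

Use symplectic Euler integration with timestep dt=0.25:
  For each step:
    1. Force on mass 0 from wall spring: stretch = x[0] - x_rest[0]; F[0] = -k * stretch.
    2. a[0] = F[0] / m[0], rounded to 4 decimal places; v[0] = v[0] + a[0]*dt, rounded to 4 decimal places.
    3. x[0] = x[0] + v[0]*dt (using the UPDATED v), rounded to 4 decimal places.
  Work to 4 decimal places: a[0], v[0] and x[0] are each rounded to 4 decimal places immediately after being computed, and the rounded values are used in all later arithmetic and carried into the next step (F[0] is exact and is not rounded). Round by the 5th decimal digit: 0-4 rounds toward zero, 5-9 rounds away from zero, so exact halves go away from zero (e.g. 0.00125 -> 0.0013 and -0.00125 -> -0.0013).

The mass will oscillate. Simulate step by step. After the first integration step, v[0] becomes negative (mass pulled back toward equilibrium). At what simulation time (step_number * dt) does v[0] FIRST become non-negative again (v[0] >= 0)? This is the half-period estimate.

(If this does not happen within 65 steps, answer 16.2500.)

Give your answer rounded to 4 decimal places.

Step 0: x=[11.4000] v=[0.0000]
Step 1: x=[10.6350] v=[-3.0600]
Step 2: x=[9.2771] v=[-5.4315]
Step 3: x=[7.6319] v=[-6.5809]
Step 4: x=[6.0695] v=[-6.2496]
Step 5: x=[4.9415] v=[-4.5122]
Step 6: x=[4.5016] v=[-1.7596]
Step 7: x=[4.8489] v=[1.3890]
First v>=0 after going negative at step 7, time=1.7500

Answer: 1.7500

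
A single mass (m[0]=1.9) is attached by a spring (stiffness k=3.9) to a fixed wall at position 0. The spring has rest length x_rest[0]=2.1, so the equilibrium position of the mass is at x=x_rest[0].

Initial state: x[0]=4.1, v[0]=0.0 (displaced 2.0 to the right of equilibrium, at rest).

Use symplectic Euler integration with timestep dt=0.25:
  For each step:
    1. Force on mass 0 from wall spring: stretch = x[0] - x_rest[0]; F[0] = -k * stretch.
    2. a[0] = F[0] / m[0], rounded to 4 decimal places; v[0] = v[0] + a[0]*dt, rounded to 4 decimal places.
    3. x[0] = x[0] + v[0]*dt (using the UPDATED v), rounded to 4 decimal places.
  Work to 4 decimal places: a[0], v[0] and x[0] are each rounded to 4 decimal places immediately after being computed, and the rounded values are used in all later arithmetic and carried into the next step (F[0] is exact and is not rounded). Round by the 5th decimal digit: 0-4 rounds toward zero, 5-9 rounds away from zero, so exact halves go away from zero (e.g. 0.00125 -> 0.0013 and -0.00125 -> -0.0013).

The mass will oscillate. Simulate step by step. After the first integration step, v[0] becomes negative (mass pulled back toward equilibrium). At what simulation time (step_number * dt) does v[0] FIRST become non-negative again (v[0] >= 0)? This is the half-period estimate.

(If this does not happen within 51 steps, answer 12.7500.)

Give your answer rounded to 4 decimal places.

Step 0: x=[4.1000] v=[0.0000]
Step 1: x=[3.8434] v=[-1.0263]
Step 2: x=[3.3632] v=[-1.9210]
Step 3: x=[2.7209] v=[-2.5692]
Step 4: x=[1.9990] v=[-2.8878]
Step 5: x=[1.2900] v=[-2.8360]
Step 6: x=[0.6849] v=[-2.4204]
Step 7: x=[0.2614] v=[-1.6942]
Step 8: x=[0.0737] v=[-0.7507]
Step 9: x=[0.1460] v=[0.2891]
First v>=0 after going negative at step 9, time=2.2500

Answer: 2.2500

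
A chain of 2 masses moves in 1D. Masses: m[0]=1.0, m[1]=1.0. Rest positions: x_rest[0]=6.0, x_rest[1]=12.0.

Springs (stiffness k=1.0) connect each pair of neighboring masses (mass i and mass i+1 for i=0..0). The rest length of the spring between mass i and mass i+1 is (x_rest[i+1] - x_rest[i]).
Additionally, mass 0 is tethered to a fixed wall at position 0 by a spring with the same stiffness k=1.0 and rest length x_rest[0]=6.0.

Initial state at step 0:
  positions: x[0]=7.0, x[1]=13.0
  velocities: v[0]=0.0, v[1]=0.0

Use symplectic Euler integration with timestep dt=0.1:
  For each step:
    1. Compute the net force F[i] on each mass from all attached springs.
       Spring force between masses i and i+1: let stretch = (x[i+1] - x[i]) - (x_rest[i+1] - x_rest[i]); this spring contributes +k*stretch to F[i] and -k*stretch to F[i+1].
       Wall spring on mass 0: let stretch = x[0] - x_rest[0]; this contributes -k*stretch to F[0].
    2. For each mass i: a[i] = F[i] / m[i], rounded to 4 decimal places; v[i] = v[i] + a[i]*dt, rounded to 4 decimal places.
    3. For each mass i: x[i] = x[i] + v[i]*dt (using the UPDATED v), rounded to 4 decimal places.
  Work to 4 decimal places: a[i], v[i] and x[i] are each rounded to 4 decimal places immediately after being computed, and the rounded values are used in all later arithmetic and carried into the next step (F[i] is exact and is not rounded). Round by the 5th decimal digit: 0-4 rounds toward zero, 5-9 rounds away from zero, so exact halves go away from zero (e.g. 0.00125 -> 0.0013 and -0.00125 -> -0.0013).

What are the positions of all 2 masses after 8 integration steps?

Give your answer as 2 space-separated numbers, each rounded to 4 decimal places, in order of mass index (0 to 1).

Step 0: x=[7.0000 13.0000] v=[0.0000 0.0000]
Step 1: x=[6.9900 13.0000] v=[-0.1000 0.0000]
Step 2: x=[6.9702 12.9999] v=[-0.1980 -0.0010]
Step 3: x=[6.9410 12.9995] v=[-0.2921 -0.0040]
Step 4: x=[6.9030 12.9985] v=[-0.3804 -0.0099]
Step 5: x=[6.8569 12.9966] v=[-0.4612 -0.0195]
Step 6: x=[6.8036 12.9933] v=[-0.5329 -0.0335]
Step 7: x=[6.7442 12.9881] v=[-0.5943 -0.0525]
Step 8: x=[6.6798 12.9804] v=[-0.6443 -0.0769]

Answer: 6.6798 12.9804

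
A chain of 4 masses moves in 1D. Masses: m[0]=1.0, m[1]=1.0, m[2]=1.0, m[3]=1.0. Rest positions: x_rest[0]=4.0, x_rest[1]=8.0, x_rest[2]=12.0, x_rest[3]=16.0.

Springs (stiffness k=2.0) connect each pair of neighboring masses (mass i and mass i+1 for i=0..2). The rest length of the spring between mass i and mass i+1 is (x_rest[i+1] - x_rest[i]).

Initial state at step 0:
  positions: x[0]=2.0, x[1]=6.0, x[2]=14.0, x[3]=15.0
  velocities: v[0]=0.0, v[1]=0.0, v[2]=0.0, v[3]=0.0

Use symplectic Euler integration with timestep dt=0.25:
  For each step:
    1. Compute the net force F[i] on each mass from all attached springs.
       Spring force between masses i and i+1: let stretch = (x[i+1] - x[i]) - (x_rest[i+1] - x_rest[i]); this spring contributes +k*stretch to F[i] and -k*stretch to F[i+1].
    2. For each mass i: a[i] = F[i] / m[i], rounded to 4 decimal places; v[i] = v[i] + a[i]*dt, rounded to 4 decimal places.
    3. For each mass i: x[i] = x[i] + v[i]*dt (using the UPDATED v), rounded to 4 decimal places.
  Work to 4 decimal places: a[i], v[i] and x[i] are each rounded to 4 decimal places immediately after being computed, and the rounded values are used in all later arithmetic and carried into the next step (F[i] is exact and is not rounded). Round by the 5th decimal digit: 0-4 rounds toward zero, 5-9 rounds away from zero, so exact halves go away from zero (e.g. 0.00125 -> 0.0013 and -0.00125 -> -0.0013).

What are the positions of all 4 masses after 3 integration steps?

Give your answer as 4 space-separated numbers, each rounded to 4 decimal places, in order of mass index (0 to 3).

Step 0: x=[2.0000 6.0000 14.0000 15.0000] v=[0.0000 0.0000 0.0000 0.0000]
Step 1: x=[2.0000 6.5000 13.1250 15.3750] v=[0.0000 2.0000 -3.5000 1.5000]
Step 2: x=[2.0625 7.2656 11.7031 15.9688] v=[0.2500 3.0625 -5.6875 2.3750]
Step 3: x=[2.2754 7.9355 10.2598 16.5294] v=[0.8516 2.6797 -5.7734 2.2422]

Answer: 2.2754 7.9355 10.2598 16.5294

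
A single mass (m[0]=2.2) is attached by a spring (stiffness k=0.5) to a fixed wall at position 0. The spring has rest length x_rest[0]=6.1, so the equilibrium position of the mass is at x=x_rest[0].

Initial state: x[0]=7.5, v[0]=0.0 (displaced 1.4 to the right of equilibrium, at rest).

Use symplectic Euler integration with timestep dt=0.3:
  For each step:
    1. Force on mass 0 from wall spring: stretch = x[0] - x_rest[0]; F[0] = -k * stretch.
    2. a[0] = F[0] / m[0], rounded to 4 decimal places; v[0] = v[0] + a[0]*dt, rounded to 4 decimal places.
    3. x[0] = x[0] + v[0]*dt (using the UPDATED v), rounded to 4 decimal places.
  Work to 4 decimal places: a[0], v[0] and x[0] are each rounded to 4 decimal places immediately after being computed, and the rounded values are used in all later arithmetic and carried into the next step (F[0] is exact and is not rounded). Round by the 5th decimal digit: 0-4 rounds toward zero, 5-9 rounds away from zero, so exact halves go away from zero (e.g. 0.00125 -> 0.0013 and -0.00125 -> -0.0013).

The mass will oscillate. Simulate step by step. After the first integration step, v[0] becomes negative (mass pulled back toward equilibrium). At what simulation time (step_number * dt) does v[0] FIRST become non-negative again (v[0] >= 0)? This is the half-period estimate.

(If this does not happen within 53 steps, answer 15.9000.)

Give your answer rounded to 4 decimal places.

Step 0: x=[7.5000] v=[0.0000]
Step 1: x=[7.4714] v=[-0.0955]
Step 2: x=[7.4147] v=[-0.1890]
Step 3: x=[7.3311] v=[-0.2786]
Step 4: x=[7.2224] v=[-0.3625]
Step 5: x=[7.0907] v=[-0.4390]
Step 6: x=[6.9387] v=[-0.5066]
Step 7: x=[6.7696] v=[-0.5638]
Step 8: x=[6.5868] v=[-0.6095]
Step 9: x=[6.3940] v=[-0.6427]
Step 10: x=[6.1952] v=[-0.6627]
Step 11: x=[5.9944] v=[-0.6692]
Step 12: x=[5.7958] v=[-0.6620]
Step 13: x=[5.6034] v=[-0.6413]
Step 14: x=[5.4212] v=[-0.6074]
Step 15: x=[5.2529] v=[-0.5611]
Step 16: x=[5.1019] v=[-0.5034]
Step 17: x=[4.9713] v=[-0.4354]
Step 18: x=[4.8638] v=[-0.3585]
Step 19: x=[4.7815] v=[-0.2742]
Step 20: x=[4.7262] v=[-0.1843]
Step 21: x=[4.6990] v=[-0.0906]
Step 22: x=[4.7005] v=[0.0049]
First v>=0 after going negative at step 22, time=6.6000

Answer: 6.6000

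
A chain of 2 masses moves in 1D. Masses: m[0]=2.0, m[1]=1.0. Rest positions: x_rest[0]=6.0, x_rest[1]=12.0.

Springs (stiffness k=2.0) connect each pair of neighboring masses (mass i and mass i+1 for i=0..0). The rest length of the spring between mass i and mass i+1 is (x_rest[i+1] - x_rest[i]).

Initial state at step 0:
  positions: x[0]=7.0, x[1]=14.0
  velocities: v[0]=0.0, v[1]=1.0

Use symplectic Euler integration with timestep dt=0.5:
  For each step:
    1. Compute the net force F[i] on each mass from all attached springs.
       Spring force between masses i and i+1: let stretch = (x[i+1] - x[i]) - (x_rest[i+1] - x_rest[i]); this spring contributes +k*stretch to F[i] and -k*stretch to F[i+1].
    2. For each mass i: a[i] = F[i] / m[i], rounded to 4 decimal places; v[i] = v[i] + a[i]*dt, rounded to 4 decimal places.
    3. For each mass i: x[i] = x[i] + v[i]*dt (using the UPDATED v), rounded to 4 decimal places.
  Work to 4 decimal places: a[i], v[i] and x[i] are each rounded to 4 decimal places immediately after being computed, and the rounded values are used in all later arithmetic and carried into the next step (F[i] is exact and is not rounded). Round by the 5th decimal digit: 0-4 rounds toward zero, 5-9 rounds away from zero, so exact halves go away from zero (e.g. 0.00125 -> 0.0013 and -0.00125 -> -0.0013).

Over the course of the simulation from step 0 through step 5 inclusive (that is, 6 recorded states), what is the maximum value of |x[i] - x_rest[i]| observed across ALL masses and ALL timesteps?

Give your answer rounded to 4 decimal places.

Answer: 2.3243

Derivation:
Step 0: x=[7.0000 14.0000] v=[0.0000 1.0000]
Step 1: x=[7.2500 14.0000] v=[0.5000 0.0000]
Step 2: x=[7.6875 13.6250] v=[0.8750 -0.7500]
Step 3: x=[8.1094 13.2813] v=[0.8438 -0.6875]
Step 4: x=[8.3243 13.3516] v=[0.4298 0.1406]
Step 5: x=[8.2960 13.9083] v=[-0.0566 1.1133]
Max displacement = 2.3243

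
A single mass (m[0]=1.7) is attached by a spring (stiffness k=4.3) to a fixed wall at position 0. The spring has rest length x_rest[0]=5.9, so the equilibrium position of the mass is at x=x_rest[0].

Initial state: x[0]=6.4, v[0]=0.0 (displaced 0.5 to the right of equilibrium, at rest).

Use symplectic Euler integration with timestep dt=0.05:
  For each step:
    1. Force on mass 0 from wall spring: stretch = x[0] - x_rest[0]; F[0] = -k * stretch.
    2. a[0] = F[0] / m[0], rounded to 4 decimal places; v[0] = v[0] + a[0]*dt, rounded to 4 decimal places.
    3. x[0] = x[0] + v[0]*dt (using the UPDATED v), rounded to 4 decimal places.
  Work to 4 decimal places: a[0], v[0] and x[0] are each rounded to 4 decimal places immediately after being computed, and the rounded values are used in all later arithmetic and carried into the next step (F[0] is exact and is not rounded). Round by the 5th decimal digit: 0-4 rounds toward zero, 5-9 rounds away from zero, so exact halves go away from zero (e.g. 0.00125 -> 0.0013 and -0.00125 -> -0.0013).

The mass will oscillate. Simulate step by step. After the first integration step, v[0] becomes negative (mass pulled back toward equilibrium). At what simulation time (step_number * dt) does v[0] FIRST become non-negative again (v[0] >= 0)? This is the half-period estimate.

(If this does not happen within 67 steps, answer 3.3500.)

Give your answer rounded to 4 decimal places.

Answer: 2.0000

Derivation:
Step 0: x=[6.4000] v=[0.0000]
Step 1: x=[6.3968] v=[-0.0632]
Step 2: x=[6.3905] v=[-0.1260]
Step 3: x=[6.3811] v=[-0.1880]
Step 4: x=[6.3687] v=[-0.2488]
Step 5: x=[6.3533] v=[-0.3081]
Step 6: x=[6.3350] v=[-0.3654]
Step 7: x=[6.3140] v=[-0.4204]
Step 8: x=[6.2904] v=[-0.4728]
Step 9: x=[6.2643] v=[-0.5222]
Step 10: x=[6.2359] v=[-0.5683]
Step 11: x=[6.2054] v=[-0.6108]
Step 12: x=[6.1729] v=[-0.6494]
Step 13: x=[6.1387] v=[-0.6839]
Step 14: x=[6.1030] v=[-0.7141]
Step 15: x=[6.0660] v=[-0.7398]
Step 16: x=[6.0280] v=[-0.7608]
Step 17: x=[5.9892] v=[-0.7770]
Step 18: x=[5.9498] v=[-0.7883]
Step 19: x=[5.9101] v=[-0.7946]
Step 20: x=[5.8703] v=[-0.7959]
Step 21: x=[5.8307] v=[-0.7921]
Step 22: x=[5.7915] v=[-0.7833]
Step 23: x=[5.7530] v=[-0.7696]
Step 24: x=[5.7155] v=[-0.7510]
Step 25: x=[5.6791] v=[-0.7277]
Step 26: x=[5.6441] v=[-0.6998]
Step 27: x=[5.6107] v=[-0.6674]
Step 28: x=[5.5792] v=[-0.6308]
Step 29: x=[5.5497] v=[-0.5902]
Step 30: x=[5.5224] v=[-0.5459]
Step 31: x=[5.4975] v=[-0.4981]
Step 32: x=[5.4751] v=[-0.4472]
Step 33: x=[5.4554] v=[-0.3935]
Step 34: x=[5.4385] v=[-0.3373]
Step 35: x=[5.4246] v=[-0.2789]
Step 36: x=[5.4137] v=[-0.2188]
Step 37: x=[5.4058] v=[-0.1573]
Step 38: x=[5.4011] v=[-0.0948]
Step 39: x=[5.3995] v=[-0.0317]
Step 40: x=[5.4011] v=[0.0316]
First v>=0 after going negative at step 40, time=2.0000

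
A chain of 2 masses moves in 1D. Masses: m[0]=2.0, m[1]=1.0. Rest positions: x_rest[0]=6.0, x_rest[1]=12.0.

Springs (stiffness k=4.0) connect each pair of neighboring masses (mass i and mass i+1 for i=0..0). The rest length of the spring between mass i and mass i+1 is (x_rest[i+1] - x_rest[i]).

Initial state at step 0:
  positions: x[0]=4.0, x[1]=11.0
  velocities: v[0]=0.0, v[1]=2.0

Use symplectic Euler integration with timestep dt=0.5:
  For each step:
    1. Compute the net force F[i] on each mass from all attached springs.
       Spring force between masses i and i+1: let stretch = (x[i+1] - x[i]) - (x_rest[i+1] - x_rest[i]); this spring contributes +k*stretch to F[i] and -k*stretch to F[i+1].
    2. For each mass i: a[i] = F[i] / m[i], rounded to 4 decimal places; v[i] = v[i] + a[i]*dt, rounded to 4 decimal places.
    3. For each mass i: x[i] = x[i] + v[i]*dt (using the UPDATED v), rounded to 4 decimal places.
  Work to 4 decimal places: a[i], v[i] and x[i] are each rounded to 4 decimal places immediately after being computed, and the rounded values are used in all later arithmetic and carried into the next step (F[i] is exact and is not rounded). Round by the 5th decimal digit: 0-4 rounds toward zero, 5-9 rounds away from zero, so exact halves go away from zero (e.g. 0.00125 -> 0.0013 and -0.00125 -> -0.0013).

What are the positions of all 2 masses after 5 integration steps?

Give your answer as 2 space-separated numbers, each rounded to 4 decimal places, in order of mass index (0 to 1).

Answer: 5.6563 12.6875

Derivation:
Step 0: x=[4.0000 11.0000] v=[0.0000 2.0000]
Step 1: x=[4.5000 11.0000] v=[1.0000 0.0000]
Step 2: x=[5.2500 10.5000] v=[1.5000 -1.0000]
Step 3: x=[5.6250 10.7500] v=[0.7500 0.5000]
Step 4: x=[5.5625 11.8750] v=[-0.1250 2.2500]
Step 5: x=[5.6563 12.6875] v=[0.1875 1.6250]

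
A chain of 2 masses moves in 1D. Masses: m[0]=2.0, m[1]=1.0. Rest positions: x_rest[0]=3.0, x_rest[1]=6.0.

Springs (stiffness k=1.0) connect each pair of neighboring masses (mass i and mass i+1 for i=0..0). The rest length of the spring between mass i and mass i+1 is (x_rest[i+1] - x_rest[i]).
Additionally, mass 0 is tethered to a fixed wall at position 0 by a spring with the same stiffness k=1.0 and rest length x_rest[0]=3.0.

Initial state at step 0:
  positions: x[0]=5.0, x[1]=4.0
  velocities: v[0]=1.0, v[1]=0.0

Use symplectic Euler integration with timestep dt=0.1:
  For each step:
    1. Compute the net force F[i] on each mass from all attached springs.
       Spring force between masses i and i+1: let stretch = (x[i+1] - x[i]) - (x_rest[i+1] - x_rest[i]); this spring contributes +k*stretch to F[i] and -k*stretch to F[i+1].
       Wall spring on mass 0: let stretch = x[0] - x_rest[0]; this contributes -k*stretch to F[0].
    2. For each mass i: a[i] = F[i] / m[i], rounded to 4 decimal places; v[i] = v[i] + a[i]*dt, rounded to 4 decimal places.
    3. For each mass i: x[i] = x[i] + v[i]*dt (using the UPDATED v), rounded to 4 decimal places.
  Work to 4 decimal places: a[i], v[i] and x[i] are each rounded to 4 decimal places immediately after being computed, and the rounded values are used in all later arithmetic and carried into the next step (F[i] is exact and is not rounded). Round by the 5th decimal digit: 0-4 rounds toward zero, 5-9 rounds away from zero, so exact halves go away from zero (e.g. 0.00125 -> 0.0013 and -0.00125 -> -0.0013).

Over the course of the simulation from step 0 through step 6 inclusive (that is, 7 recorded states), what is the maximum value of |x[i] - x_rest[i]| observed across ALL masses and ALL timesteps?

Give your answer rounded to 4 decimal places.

Step 0: x=[5.0000 4.0000] v=[1.0000 0.0000]
Step 1: x=[5.0700 4.0400] v=[0.7000 0.4000]
Step 2: x=[5.1095 4.1203] v=[0.3950 0.8030]
Step 3: x=[5.1185 4.2405] v=[0.0901 1.2019]
Step 4: x=[5.0975 4.3995] v=[-0.2097 1.5897]
Step 5: x=[5.0476 4.5955] v=[-0.4995 1.9595]
Step 6: x=[4.9702 4.8260] v=[-0.7745 2.3047]
Max displacement = 2.1185

Answer: 2.1185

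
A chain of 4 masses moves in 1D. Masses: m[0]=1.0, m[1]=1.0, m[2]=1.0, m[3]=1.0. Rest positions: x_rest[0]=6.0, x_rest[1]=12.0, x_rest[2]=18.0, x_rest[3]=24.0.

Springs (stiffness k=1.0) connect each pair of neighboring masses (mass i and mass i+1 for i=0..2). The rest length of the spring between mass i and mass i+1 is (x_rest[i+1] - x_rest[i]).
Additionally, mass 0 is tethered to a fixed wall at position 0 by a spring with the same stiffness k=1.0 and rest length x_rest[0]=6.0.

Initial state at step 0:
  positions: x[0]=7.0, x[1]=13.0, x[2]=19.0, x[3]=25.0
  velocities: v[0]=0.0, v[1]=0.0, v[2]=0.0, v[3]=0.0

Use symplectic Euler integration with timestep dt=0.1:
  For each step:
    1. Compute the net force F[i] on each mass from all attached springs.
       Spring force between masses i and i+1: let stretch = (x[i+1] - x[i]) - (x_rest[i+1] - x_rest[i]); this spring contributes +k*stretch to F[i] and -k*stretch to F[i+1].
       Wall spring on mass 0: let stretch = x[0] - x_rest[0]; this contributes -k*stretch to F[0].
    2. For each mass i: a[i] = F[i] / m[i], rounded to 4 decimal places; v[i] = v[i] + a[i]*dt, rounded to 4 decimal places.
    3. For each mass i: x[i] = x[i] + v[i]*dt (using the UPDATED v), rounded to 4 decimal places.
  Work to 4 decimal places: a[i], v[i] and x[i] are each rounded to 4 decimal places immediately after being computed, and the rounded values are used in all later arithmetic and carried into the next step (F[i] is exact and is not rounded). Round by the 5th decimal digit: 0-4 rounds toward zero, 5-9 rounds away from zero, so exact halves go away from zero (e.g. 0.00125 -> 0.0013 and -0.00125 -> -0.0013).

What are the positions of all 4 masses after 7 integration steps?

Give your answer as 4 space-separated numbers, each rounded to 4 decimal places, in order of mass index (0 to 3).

Answer: 6.7442 12.9882 18.9998 25.0000

Derivation:
Step 0: x=[7.0000 13.0000 19.0000 25.0000] v=[0.0000 0.0000 0.0000 0.0000]
Step 1: x=[6.9900 13.0000 19.0000 25.0000] v=[-0.1000 0.0000 0.0000 0.0000]
Step 2: x=[6.9702 12.9999 19.0000 25.0000] v=[-0.1980 -0.0010 0.0000 0.0000]
Step 3: x=[6.9410 12.9995 19.0000 25.0000] v=[-0.2921 -0.0040 0.0000 0.0000]
Step 4: x=[6.9030 12.9985 19.0000 25.0000] v=[-0.3804 -0.0098 -0.0001 0.0000]
Step 5: x=[6.8569 12.9966 19.0000 25.0000] v=[-0.4612 -0.0192 -0.0003 0.0000]
Step 6: x=[6.8036 12.9933 18.9999 25.0000] v=[-0.5329 -0.0328 -0.0006 0.0000]
Step 7: x=[6.7442 12.9882 18.9998 25.0000] v=[-0.5943 -0.0511 -0.0013 0.0000]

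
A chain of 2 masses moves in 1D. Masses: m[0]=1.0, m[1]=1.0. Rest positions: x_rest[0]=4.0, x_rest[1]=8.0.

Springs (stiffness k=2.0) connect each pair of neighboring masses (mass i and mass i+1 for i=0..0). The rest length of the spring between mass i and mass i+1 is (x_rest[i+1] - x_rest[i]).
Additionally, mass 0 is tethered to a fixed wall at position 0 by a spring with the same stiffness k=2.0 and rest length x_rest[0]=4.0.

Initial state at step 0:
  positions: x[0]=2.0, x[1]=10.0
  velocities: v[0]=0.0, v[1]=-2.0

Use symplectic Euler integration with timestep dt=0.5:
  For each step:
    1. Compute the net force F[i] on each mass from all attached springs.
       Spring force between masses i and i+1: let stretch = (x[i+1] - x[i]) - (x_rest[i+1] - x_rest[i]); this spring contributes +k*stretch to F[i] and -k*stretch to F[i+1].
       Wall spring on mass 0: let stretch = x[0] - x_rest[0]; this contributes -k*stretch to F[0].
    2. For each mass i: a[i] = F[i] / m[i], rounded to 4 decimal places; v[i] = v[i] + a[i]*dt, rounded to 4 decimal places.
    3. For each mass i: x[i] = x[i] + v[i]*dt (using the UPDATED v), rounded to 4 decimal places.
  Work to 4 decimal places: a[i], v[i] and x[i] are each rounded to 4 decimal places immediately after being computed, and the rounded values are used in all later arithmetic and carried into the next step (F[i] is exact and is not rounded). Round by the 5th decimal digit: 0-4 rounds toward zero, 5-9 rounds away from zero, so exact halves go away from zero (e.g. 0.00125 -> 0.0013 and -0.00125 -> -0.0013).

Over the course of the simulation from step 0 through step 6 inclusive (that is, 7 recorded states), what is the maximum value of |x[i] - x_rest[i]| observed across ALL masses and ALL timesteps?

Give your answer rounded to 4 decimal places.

Answer: 3.8125

Derivation:
Step 0: x=[2.0000 10.0000] v=[0.0000 -2.0000]
Step 1: x=[5.0000 7.0000] v=[6.0000 -6.0000]
Step 2: x=[6.5000 5.0000] v=[3.0000 -4.0000]
Step 3: x=[4.0000 5.7500] v=[-5.0000 1.5000]
Step 4: x=[0.3750 7.6250] v=[-7.2500 3.7500]
Step 5: x=[0.1875 7.8750] v=[-0.3750 0.5000]
Step 6: x=[3.7500 6.2813] v=[7.1250 -3.1875]
Max displacement = 3.8125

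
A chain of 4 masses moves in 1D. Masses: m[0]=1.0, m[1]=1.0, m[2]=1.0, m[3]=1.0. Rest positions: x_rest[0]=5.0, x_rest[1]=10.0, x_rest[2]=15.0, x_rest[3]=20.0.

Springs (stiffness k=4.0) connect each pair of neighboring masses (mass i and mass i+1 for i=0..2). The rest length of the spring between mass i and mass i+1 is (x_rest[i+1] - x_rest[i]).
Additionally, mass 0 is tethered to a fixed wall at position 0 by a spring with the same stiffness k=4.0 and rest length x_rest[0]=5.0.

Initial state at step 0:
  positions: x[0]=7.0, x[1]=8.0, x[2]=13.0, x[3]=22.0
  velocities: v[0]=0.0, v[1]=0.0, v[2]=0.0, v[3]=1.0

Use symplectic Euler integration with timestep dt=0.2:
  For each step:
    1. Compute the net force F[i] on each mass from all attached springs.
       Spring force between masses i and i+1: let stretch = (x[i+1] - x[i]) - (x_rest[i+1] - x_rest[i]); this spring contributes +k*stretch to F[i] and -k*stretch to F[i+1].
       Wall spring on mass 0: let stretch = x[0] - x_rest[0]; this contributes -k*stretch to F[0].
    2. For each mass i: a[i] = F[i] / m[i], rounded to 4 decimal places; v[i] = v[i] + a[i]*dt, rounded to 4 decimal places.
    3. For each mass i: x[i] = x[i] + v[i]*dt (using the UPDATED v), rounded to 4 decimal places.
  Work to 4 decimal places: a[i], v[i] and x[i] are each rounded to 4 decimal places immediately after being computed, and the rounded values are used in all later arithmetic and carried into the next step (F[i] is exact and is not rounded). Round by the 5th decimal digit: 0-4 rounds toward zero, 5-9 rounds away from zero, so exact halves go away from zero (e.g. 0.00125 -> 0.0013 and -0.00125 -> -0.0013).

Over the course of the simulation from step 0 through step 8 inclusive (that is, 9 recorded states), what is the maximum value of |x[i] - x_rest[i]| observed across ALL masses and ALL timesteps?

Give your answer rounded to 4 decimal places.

Step 0: x=[7.0000 8.0000 13.0000 22.0000] v=[0.0000 0.0000 0.0000 1.0000]
Step 1: x=[6.0400 8.6400 13.6400 21.5600] v=[-4.8000 3.2000 3.2000 -2.2000]
Step 2: x=[4.5296 9.6640 14.7472 20.6528] v=[-7.5520 5.1200 5.5360 -4.5360]
Step 3: x=[3.1160 10.6798 15.9860 19.6007] v=[-7.0682 5.0790 6.1939 -5.2605]
Step 4: x=[2.4140 11.3344 16.9541 18.7702] v=[-3.5100 3.2729 4.8407 -4.1523]
Step 5: x=[2.7530 11.4609 17.3137 18.4492] v=[1.6951 0.6323 1.7978 -1.6052]
Step 6: x=[4.0448 11.1305 16.9185 18.7465] v=[6.4590 -1.6518 -1.9760 1.4864]
Step 7: x=[5.8231 10.5925 15.8897 19.5513] v=[8.8917 -2.6900 -5.1440 4.0240]
Step 8: x=[7.4328 10.1389 14.5992 20.5702] v=[8.0487 -2.2678 -6.4525 5.0947]
Max displacement = 2.5860

Answer: 2.5860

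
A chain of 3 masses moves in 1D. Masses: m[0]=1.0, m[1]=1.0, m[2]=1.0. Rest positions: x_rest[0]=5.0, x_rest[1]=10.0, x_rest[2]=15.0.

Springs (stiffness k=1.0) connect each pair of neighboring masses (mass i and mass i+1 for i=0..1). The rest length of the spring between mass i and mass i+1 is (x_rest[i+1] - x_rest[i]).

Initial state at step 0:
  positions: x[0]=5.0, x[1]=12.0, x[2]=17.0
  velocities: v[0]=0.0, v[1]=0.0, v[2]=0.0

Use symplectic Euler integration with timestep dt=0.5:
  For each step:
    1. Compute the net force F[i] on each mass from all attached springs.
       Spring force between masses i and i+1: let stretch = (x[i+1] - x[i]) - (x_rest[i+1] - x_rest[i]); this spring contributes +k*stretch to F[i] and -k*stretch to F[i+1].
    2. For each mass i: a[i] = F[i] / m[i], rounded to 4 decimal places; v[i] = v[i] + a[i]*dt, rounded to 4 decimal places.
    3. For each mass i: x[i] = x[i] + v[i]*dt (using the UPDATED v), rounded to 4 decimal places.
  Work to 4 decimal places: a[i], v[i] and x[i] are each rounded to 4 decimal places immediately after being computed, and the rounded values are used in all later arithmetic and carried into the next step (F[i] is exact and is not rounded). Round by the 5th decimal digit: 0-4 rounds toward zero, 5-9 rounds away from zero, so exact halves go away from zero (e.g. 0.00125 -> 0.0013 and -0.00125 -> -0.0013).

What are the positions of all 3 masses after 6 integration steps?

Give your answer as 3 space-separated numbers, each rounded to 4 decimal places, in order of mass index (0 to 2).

Answer: 7.0246 11.9958 14.9802

Derivation:
Step 0: x=[5.0000 12.0000 17.0000] v=[0.0000 0.0000 0.0000]
Step 1: x=[5.5000 11.5000 17.0000] v=[1.0000 -1.0000 0.0000]
Step 2: x=[6.2500 10.8750 16.8750] v=[1.5000 -1.2500 -0.2500]
Step 3: x=[6.9063 10.5938 16.5000] v=[1.3125 -0.5625 -0.7500]
Step 4: x=[7.2345 10.8673 15.8985] v=[0.6563 0.5469 -1.2031]
Step 5: x=[7.2209 11.4904 15.2892] v=[-0.0273 1.2461 -1.2187]
Step 6: x=[7.0246 11.9958 14.9802] v=[-0.3926 1.0108 -0.6181]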